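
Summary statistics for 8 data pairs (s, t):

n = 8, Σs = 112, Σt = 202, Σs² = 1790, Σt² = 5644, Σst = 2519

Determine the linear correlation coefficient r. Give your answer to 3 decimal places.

-0.890

r = (nΣst − ΣsΣt) / √[(nΣs² − (Σs)²)(nΣt² − (Σt)²)]
Numerator: 8×2519 − 112×202 = -2472
Denominator: √[(14320 − 12544)(45152 − 40804)] = √[1776 × 4348] = 2778.8573
r = -2472 / 2778.8573 ≈ -0.890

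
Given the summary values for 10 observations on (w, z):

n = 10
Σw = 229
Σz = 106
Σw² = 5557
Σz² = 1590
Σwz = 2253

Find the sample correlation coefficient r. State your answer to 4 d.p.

-0.4565

r = (nΣwz − ΣwΣz) / √[(nΣw² − (Σw)²)(nΣz² − (Σz)²)]
Numerator: 10×2253 − 229×106 = -1744
Denominator: √[(55570 − 52441)(15900 − 11236)] = √[3129 × 4664] = 3820.1644
r = -1744 / 3820.1644 ≈ -0.4565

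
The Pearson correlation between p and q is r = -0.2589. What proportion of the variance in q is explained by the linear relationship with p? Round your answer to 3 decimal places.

r² = (-0.2589)² = 0.067

0.067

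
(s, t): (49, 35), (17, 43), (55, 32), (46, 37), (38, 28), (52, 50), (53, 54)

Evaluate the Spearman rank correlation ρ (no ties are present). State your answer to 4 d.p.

Rank s: 4, 1, 7, 3, 2, 5, 6
Rank t: 3, 5, 2, 4, 1, 6, 7
d = rank(s) − rank(t): 1, -4, 5, -1, 1, -1, -1; Σd² = 46
ρ = 1 − 6Σd² / [n(n²−1)] = 1 − 6×46 / (7×48) = 1 − 276/336 ≈ 0.1786

0.1786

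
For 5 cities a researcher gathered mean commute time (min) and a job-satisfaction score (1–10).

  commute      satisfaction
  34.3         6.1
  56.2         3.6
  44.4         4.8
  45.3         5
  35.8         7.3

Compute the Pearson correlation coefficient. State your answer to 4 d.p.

-0.9189

n = 5, Σx = 216, Σy = 26.8, Σx² = 9640.02, Σy² = 151.5, Σxy = 1112.51
nΣxy − ΣxΣy = 5562.55 − 5788.8 = -226.25
nΣx² − (Σx)² = 48200.1 − 46656 = 1544.1; nΣy² − (Σy)² = 757.5 − 718.24 = 39.26
r = -226.25 / √(1544.1 × 39.26) = -226.25 / 246.2141 ≈ -0.9189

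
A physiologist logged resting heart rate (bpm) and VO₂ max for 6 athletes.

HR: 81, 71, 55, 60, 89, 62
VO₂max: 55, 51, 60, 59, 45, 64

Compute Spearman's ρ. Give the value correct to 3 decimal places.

-0.771

Rank HR: 5, 4, 1, 2, 6, 3
Rank VO₂max: 3, 2, 5, 4, 1, 6
d = rank(HR) − rank(VO₂max): 2, 2, -4, -2, 5, -3; Σd² = 62
ρ = 1 − 6Σd² / [n(n²−1)] = 1 − 6×62 / (6×35) = 1 − 372/210 ≈ -0.771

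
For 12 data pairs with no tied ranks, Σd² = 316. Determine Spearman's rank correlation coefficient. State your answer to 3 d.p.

ρ = 1 − 6Σd² / [n(n²−1)] = 1 − 6×316 / (12×143)
  = 1 − 1896/1716 = 1 − 1.1049 ≈ -0.105

-0.105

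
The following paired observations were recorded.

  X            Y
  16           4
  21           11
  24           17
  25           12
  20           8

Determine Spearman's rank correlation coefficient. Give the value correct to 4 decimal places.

0.9000

Rank X: 1, 3, 4, 5, 2
Rank Y: 1, 3, 5, 4, 2
d = rank(X) − rank(Y): 0, 0, -1, 1, 0; Σd² = 2
ρ = 1 − 6Σd² / [n(n²−1)] = 1 − 6×2 / (5×24) = 1 − 12/120 ≈ 0.9000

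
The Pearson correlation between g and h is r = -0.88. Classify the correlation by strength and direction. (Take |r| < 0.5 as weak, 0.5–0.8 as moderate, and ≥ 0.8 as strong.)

r = -0.88 < 0 so the relationship is negative.
|r| = 0.88, which falls in the strong range.

strong negative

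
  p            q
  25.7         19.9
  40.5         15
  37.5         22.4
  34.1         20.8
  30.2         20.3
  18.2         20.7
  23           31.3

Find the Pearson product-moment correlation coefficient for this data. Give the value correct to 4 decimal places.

n = 7, Σp = 209.2, Σq = 150.4, Σp² = 6642.08, Σq² = 3375.68, Σpq = 4377.91
nΣpq − ΣpΣq = 30645.37 − 31463.68 = -818.31
nΣp² − (Σp)² = 46494.56 − 43764.64 = 2729.92; nΣq² − (Σq)² = 23629.76 − 22620.16 = 1009.6
r = -818.31 / √(2729.92 × 1009.6) = -818.31 / 1660.1588 ≈ -0.4929

-0.4929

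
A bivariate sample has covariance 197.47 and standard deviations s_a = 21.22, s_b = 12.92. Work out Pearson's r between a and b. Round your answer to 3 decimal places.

0.720

r = Cov(a,b) / (s_a · s_b) = 197.47 / (21.22 × 12.92)
  = 197.47 / 274.1624 ≈ 0.720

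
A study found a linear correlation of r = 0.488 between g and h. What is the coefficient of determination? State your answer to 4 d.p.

r² = (0.488)² = 0.2381

0.2381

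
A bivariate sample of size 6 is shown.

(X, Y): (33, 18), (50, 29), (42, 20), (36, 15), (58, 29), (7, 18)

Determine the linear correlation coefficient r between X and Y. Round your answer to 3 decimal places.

0.703

n = 6, ΣX = 226, ΣY = 129, ΣX² = 10062, ΣY² = 2955, ΣXY = 5232
nΣXY − ΣXΣY = 31392 − 29154 = 2238
nΣX² − (ΣX)² = 60372 − 51076 = 9296; nΣY² − (ΣY)² = 17730 − 16641 = 1089
r = 2238 / √(9296 × 1089) = 2238 / 3181.7203 ≈ 0.703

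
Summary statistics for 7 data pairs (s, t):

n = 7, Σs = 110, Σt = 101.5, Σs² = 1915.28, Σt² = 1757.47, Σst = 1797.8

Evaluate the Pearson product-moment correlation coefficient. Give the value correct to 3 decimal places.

r = (nΣst − ΣsΣt) / √[(nΣs² − (Σs)²)(nΣt² − (Σt)²)]
Numerator: 7×1797.8 − 110×101.5 = 1419.6
Denominator: √[(13406.96 − 12100)(12302.29 − 10302.25)] = √[1306.96 × 2000.04] = 1616.7784
r = 1419.6 / 1616.7784 ≈ 0.878

0.878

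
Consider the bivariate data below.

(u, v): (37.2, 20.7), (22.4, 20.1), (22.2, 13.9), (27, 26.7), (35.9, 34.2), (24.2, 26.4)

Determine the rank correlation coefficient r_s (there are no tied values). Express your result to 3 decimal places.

Rank u: 6, 2, 1, 4, 5, 3
Rank v: 3, 2, 1, 5, 6, 4
d = rank(u) − rank(v): 3, 0, 0, -1, -1, -1; Σd² = 12
ρ = 1 − 6Σd² / [n(n²−1)] = 1 − 6×12 / (6×35) = 1 − 72/210 ≈ 0.657

0.657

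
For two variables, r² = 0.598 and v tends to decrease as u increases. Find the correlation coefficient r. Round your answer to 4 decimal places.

|r| = √0.598 = 0.7733
The association is negative, so r = −0.7733.

-0.7733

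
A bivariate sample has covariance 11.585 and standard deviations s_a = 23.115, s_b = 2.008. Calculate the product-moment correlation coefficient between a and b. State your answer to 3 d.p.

r = Cov(a,b) / (s_a · s_b) = 11.585 / (23.115 × 2.008)
  = 11.585 / 46.4149 ≈ 0.250

0.250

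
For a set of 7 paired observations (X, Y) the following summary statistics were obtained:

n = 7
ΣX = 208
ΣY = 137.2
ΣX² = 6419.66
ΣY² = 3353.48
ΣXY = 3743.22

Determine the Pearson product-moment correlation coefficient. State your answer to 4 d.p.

-0.8370

r = (nΣXY − ΣXΣY) / √[(nΣX² − (ΣX)²)(nΣY² − (ΣY)²)]
Numerator: 7×3743.22 − 208×137.2 = -2335.06
Denominator: √[(44937.62 − 43264)(23474.36 − 18823.84)] = √[1673.62 × 4650.52] = 2789.8393
r = -2335.06 / 2789.8393 ≈ -0.8370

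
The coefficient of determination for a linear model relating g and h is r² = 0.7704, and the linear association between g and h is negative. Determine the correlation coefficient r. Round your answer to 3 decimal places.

-0.878

|r| = √0.7704 = 0.878
The association is negative, so r = −0.878.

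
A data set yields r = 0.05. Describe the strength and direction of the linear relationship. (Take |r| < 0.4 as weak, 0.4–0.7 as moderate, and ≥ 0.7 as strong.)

weak positive

r = 0.05 > 0 so the relationship is positive.
|r| = 0.05, which falls in the weak range.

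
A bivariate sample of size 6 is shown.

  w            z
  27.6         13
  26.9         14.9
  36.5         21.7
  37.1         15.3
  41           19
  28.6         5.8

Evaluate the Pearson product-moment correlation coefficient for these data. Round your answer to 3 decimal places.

n = 6, Σw = 197.7, Σz = 89.7, Σw² = 6692.99, Σz² = 1490.63, Σwz = 3064.17
nΣwz − ΣwΣz = 18385.02 − 17733.69 = 651.33
nΣw² − (Σw)² = 40157.94 − 39085.29 = 1072.65; nΣz² − (Σz)² = 8943.78 − 8046.09 = 897.69
r = 651.33 / √(1072.65 × 897.69) = 651.33 / 981.2783 ≈ 0.664

0.664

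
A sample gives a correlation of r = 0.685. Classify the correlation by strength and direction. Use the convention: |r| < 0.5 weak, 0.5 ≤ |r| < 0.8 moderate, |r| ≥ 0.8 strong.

r = 0.685 > 0 so the relationship is positive.
|r| = 0.685, which falls in the moderate range.

moderate positive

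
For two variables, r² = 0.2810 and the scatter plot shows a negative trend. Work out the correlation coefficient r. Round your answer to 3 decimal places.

|r| = √0.2810 = 0.530
The association is negative, so r = −0.530.

-0.530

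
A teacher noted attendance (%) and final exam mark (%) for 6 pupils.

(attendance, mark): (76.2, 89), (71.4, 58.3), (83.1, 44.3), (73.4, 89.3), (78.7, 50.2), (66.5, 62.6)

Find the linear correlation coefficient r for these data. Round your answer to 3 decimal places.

n = 6, Σx = 449.3, Σy = 393.7, Σx² = 33813.51, Σy² = 27695.67, Σxy = 29294.01
nΣxy − ΣxΣy = 175764.06 − 176889.41 = -1125.35
nΣx² − (Σx)² = 202881.06 − 201870.49 = 1010.57; nΣy² − (Σy)² = 166174.02 − 154999.69 = 11174.33
r = -1125.35 / √(1010.57 × 11174.33) = -1125.35 / 3360.4230 ≈ -0.335

-0.335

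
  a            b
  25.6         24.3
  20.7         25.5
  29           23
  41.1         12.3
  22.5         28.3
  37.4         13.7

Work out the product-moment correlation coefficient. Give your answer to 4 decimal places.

n = 6, Σa = 176.3, Σb = 127.1, Σa² = 5519.07, Σb² = 2909.61, Σab = 3471.59
nΣab − ΣaΣb = 20829.54 − 22407.73 = -1578.19
nΣa² − (Σa)² = 33114.42 − 31081.69 = 2032.73; nΣb² − (Σb)² = 17457.66 − 16154.41 = 1303.25
r = -1578.19 / √(2032.73 × 1303.25) = -1578.19 / 1627.6226 ≈ -0.9696

-0.9696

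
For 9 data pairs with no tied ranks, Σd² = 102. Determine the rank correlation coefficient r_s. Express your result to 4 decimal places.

ρ = 1 − 6Σd² / [n(n²−1)] = 1 − 6×102 / (9×80)
  = 1 − 612/720 = 1 − 0.85000 ≈ 0.1500

0.1500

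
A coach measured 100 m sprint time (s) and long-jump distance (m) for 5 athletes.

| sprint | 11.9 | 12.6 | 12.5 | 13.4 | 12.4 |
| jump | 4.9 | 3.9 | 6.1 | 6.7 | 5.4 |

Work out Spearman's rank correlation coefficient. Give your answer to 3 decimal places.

Rank sprint: 1, 4, 3, 5, 2
Rank jump: 2, 1, 4, 5, 3
d = rank(sprint) − rank(jump): -1, 3, -1, 0, -1; Σd² = 12
ρ = 1 − 6Σd² / [n(n²−1)] = 1 − 6×12 / (5×24) = 1 − 72/120 ≈ 0.400

0.400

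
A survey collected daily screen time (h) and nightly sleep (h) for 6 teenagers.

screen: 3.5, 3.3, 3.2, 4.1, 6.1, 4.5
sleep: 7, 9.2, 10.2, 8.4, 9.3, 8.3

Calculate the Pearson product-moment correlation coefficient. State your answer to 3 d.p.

n = 6, Σx = 24.7, Σy = 52.4, Σx² = 107.65, Σy² = 463.62, Σxy = 216.02
nΣxy − ΣxΣy = 1296.12 − 1294.28 = 1.84
nΣx² − (Σx)² = 645.9 − 610.09 = 35.81; nΣy² − (Σy)² = 2781.72 − 2745.76 = 35.96
r = 1.84 / √(35.81 × 35.96) = 1.84 / 35.8849 ≈ 0.051

0.051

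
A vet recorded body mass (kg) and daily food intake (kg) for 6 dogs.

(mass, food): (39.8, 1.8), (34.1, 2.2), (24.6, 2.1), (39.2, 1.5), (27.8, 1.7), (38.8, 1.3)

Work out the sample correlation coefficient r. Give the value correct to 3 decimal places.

-0.547

n = 6, Σx = 204.3, Σy = 10.6, Σx² = 7166.93, Σy² = 19.32, Σxy = 354.82
nΣxy − ΣxΣy = 2128.92 − 2165.58 = -36.66
nΣx² − (Σx)² = 43001.58 − 41738.49 = 1263.09; nΣy² − (Σy)² = 115.92 − 112.36 = 3.56
r = -36.66 / √(1263.09 × 3.56) = -36.66 / 67.0567 ≈ -0.547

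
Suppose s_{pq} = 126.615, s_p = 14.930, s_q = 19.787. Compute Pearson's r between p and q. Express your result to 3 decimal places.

r = Cov(p,q) / (s_p · s_q) = 126.615 / (14.930 × 19.787)
  = 126.615 / 295.4199 ≈ 0.429

0.429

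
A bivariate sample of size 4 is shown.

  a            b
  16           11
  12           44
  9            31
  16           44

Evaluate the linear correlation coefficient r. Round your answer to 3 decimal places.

n = 4, Σa = 53, Σb = 130, Σa² = 737, Σb² = 4954, Σab = 1687
nΣab − ΣaΣb = 6748 − 6890 = -142
nΣa² − (Σa)² = 2948 − 2809 = 139; nΣb² − (Σb)² = 19816 − 16900 = 2916
r = -142 / √(139 × 2916) = -142 / 636.6506 ≈ -0.223

-0.223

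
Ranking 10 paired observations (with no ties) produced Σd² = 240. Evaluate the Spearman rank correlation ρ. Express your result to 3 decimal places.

ρ = 1 − 6Σd² / [n(n²−1)] = 1 − 6×240 / (10×99)
  = 1 − 1440/990 = 1 − 1.4545 ≈ -0.455

-0.455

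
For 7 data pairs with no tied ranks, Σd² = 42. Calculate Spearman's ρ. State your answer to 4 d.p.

0.2500

ρ = 1 − 6Σd² / [n(n²−1)] = 1 − 6×42 / (7×48)
  = 1 − 252/336 = 1 − 0.75000 ≈ 0.2500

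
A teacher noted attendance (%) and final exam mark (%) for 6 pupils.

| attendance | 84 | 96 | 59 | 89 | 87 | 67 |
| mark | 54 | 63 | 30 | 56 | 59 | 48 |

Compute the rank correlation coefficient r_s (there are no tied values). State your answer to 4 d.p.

0.9429

Rank attendance: 3, 6, 1, 5, 4, 2
Rank mark: 3, 6, 1, 4, 5, 2
d = rank(attendance) − rank(mark): 0, 0, 0, 1, -1, 0; Σd² = 2
ρ = 1 − 6Σd² / [n(n²−1)] = 1 − 6×2 / (6×35) = 1 − 12/210 ≈ 0.9429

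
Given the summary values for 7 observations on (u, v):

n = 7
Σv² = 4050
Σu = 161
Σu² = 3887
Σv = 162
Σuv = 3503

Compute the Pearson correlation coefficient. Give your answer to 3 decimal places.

-0.948

r = (nΣuv − ΣuΣv) / √[(nΣu² − (Σu)²)(nΣv² − (Σv)²)]
Numerator: 7×3503 − 161×162 = -1561
Denominator: √[(27209 − 25921)(28350 − 26244)] = √[1288 × 2106] = 1646.9754
r = -1561 / 1646.9754 ≈ -0.948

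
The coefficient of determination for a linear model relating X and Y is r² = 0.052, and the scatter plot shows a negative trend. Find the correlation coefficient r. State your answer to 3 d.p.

-0.228

|r| = √0.052 = 0.228
The association is negative, so r = −0.228.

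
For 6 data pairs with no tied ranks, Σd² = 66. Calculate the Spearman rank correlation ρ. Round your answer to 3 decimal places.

ρ = 1 − 6Σd² / [n(n²−1)] = 1 − 6×66 / (6×35)
  = 1 − 396/210 = 1 − 1.8857 ≈ -0.886

-0.886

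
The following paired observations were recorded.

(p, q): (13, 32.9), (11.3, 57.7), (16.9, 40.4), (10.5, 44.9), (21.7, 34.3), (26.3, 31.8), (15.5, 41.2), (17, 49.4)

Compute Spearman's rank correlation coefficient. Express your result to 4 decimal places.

Rank p: 3, 2, 5, 1, 7, 8, 4, 6
Rank q: 2, 8, 4, 6, 3, 1, 5, 7
d = rank(p) − rank(q): 1, -6, 1, -5, 4, 7, -1, -1; Σd² = 130
ρ = 1 − 6Σd² / [n(n²−1)] = 1 − 6×130 / (8×63) = 1 − 780/504 ≈ -0.5476

-0.5476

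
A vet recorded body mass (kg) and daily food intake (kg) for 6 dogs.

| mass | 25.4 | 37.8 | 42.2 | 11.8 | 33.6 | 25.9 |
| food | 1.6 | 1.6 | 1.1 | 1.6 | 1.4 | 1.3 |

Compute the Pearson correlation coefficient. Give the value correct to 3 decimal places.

n = 6, Σx = 176.7, Σy = 8.6, Σx² = 5793.85, Σy² = 12.54, Σxy = 247.13
nΣxy − ΣxΣy = 1482.78 − 1519.62 = -36.84
nΣx² − (Σx)² = 34763.1 − 31222.89 = 3540.21; nΣy² − (Σy)² = 75.24 − 73.96 = 1.28
r = -36.84 / √(3540.21 × 1.28) = -36.84 / 67.3162 ≈ -0.547

-0.547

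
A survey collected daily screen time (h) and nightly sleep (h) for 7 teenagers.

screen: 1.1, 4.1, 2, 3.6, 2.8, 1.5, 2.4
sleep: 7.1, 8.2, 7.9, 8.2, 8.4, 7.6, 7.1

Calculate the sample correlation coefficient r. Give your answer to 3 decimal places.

n = 7, Σx = 17.5, Σy = 54.5, Σx² = 50.83, Σy² = 426.03, Σxy = 138.71
nΣxy − ΣxΣy = 970.97 − 953.75 = 17.22
nΣx² − (Σx)² = 355.81 − 306.25 = 49.56; nΣy² − (Σy)² = 2982.21 − 2970.25 = 11.96
r = 17.22 / √(49.56 × 11.96) = 17.22 / 24.3462 ≈ 0.707

0.707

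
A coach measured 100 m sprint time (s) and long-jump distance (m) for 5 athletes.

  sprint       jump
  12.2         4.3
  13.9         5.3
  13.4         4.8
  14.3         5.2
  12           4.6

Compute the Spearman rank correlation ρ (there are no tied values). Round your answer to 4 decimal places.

0.8000

Rank sprint: 2, 4, 3, 5, 1
Rank jump: 1, 5, 3, 4, 2
d = rank(sprint) − rank(jump): 1, -1, 0, 1, -1; Σd² = 4
ρ = 1 − 6Σd² / [n(n²−1)] = 1 − 6×4 / (5×24) = 1 − 24/120 ≈ 0.8000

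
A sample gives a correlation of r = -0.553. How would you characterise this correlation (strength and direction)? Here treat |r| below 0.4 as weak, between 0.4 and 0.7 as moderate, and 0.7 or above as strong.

moderate negative

r = -0.553 < 0 so the relationship is negative.
|r| = 0.553, which falls in the moderate range.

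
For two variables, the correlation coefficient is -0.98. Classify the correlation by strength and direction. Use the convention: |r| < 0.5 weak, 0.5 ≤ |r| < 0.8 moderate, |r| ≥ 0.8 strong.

strong negative

r = -0.98 < 0 so the relationship is negative.
|r| = 0.98, which falls in the strong range.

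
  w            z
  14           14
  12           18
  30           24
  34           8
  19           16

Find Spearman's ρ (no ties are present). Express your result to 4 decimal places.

-0.3000

Rank w: 2, 1, 4, 5, 3
Rank z: 2, 4, 5, 1, 3
d = rank(w) − rank(z): 0, -3, -1, 4, 0; Σd² = 26
ρ = 1 − 6Σd² / [n(n²−1)] = 1 − 6×26 / (5×24) = 1 − 156/120 ≈ -0.3000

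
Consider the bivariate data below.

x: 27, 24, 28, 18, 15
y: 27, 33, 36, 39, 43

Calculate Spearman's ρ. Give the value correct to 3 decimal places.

-0.700

Rank x: 4, 3, 5, 2, 1
Rank y: 1, 2, 3, 4, 5
d = rank(x) − rank(y): 3, 1, 2, -2, -4; Σd² = 34
ρ = 1 − 6Σd² / [n(n²−1)] = 1 − 6×34 / (5×24) = 1 − 204/120 ≈ -0.700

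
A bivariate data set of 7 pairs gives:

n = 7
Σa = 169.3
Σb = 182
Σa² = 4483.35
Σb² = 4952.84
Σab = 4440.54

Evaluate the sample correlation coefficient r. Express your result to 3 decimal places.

r = (nΣab − ΣaΣb) / √[(nΣa² − (Σa)²)(nΣb² − (Σb)²)]
Numerator: 7×4440.54 − 169.3×182 = 271.18
Denominator: √[(31383.45 − 28662.49)(34669.88 − 33124)] = √[2720.96 × 1545.88] = 2050.9212
r = 271.18 / 2050.9212 ≈ 0.132

0.132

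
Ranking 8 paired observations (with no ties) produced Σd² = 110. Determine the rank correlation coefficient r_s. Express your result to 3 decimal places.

ρ = 1 − 6Σd² / [n(n²−1)] = 1 − 6×110 / (8×63)
  = 1 − 660/504 = 1 − 1.3095 ≈ -0.310

-0.310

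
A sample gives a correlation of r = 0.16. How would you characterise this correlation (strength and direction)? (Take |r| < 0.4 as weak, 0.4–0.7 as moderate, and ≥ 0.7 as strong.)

weak positive

r = 0.16 > 0 so the relationship is positive.
|r| = 0.16, which falls in the weak range.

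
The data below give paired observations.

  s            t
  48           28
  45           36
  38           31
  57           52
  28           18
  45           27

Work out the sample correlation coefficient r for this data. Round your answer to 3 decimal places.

0.846

n = 6, Σs = 261, Σt = 192, Σs² = 11831, Σt² = 6798, Σst = 8825
nΣst − ΣsΣt = 52950 − 50112 = 2838
nΣs² − (Σs)² = 70986 − 68121 = 2865; nΣt² − (Σt)² = 40788 − 36864 = 3924
r = 2838 / √(2865 × 3924) = 2838 / 3352.9480 ≈ 0.846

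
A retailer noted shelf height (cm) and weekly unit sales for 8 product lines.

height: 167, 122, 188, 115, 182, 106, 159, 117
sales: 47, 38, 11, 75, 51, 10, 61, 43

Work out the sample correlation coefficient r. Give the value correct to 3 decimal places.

n = 8, Σx = 1156, Σy = 336, Σx² = 174672, Σy² = 17670, Σxy = 48250
nΣxy − ΣxΣy = 386000 − 388416 = -2416
nΣx² − (Σx)² = 1397376 − 1336336 = 61040; nΣy² − (Σy)² = 141360 − 112896 = 28464
r = -2416 / √(61040 × 28464) = -2416 / 41682.6410 ≈ -0.058

-0.058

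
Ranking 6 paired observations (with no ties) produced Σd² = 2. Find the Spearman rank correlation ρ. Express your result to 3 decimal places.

ρ = 1 − 6Σd² / [n(n²−1)] = 1 − 6×2 / (6×35)
  = 1 − 12/210 = 1 − 0.0571 ≈ 0.943

0.943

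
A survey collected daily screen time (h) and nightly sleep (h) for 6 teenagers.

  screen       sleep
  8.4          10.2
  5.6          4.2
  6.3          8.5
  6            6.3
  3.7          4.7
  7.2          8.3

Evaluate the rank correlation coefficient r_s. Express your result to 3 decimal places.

Rank screen: 6, 2, 4, 3, 1, 5
Rank sleep: 6, 1, 5, 3, 2, 4
d = rank(screen) − rank(sleep): 0, 1, -1, 0, -1, 1; Σd² = 4
ρ = 1 − 6Σd² / [n(n²−1)] = 1 − 6×4 / (6×35) = 1 − 24/210 ≈ 0.886

0.886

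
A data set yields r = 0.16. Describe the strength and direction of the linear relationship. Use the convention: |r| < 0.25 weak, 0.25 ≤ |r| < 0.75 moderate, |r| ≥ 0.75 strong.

weak positive

r = 0.16 > 0 so the relationship is positive.
|r| = 0.16, which falls in the weak range.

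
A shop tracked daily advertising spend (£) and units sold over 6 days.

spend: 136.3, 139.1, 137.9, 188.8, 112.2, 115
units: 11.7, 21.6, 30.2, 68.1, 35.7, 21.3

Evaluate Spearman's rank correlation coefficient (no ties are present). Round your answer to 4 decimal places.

0.3143

Rank spend: 3, 5, 4, 6, 1, 2
Rank units: 1, 3, 4, 6, 5, 2
d = rank(spend) − rank(units): 2, 2, 0, 0, -4, 0; Σd² = 24
ρ = 1 − 6Σd² / [n(n²−1)] = 1 − 6×24 / (6×35) = 1 − 144/210 ≈ 0.3143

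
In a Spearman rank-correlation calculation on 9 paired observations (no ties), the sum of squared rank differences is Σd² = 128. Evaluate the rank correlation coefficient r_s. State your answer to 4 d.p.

ρ = 1 − 6Σd² / [n(n²−1)] = 1 − 6×128 / (9×80)
  = 1 − 768/720 = 1 − 1.06667 ≈ -0.0667

-0.0667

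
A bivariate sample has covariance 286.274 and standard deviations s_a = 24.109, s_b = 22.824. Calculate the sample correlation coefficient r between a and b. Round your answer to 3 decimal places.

r = Cov(a,b) / (s_a · s_b) = 286.274 / (24.109 × 22.824)
  = 286.274 / 550.2638 ≈ 0.520

0.520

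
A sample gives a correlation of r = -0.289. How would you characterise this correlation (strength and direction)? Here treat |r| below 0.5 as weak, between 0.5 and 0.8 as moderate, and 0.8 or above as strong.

weak negative

r = -0.289 < 0 so the relationship is negative.
|r| = 0.289, which falls in the weak range.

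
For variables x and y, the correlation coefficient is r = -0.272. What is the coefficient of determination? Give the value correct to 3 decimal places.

r² = (-0.272)² = 0.074

0.074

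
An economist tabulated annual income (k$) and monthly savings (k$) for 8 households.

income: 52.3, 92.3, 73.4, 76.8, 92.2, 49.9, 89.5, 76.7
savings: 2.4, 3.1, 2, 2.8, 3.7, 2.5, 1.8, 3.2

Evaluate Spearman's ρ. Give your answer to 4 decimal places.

0.4048

Rank income: 2, 8, 3, 5, 7, 1, 6, 4
Rank savings: 3, 6, 2, 5, 8, 4, 1, 7
d = rank(income) − rank(savings): -1, 2, 1, 0, -1, -3, 5, -3; Σd² = 50
ρ = 1 − 6Σd² / [n(n²−1)] = 1 − 6×50 / (8×63) = 1 − 300/504 ≈ 0.4048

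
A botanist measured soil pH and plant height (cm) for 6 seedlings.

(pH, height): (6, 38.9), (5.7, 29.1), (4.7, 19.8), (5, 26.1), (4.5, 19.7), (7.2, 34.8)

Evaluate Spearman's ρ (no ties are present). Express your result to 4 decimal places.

0.9429

Rank pH: 5, 4, 2, 3, 1, 6
Rank height: 6, 4, 2, 3, 1, 5
d = rank(pH) − rank(height): -1, 0, 0, 0, 0, 1; Σd² = 2
ρ = 1 − 6Σd² / [n(n²−1)] = 1 − 6×2 / (6×35) = 1 − 12/210 ≈ 0.9429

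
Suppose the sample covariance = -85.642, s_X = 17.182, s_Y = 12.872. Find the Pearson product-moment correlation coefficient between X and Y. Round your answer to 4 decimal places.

-0.3872

r = Cov(X,Y) / (s_X · s_Y) = -85.642 / (17.182 × 12.872)
  = -85.642 / 221.1667 ≈ -0.3872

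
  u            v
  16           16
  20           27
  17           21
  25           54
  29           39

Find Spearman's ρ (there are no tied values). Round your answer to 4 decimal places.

0.9000

Rank u: 1, 3, 2, 4, 5
Rank v: 1, 3, 2, 5, 4
d = rank(u) − rank(v): 0, 0, 0, -1, 1; Σd² = 2
ρ = 1 − 6Σd² / [n(n²−1)] = 1 − 6×2 / (5×24) = 1 − 12/120 ≈ 0.9000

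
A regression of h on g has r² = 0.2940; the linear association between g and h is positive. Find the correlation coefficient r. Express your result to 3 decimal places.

|r| = √0.2940 = 0.542
The association is positive, so r = 0.542.

0.542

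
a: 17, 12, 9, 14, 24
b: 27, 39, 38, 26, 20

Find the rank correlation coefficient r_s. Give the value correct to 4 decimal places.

-0.8000

Rank a: 4, 2, 1, 3, 5
Rank b: 3, 5, 4, 2, 1
d = rank(a) − rank(b): 1, -3, -3, 1, 4; Σd² = 36
ρ = 1 − 6Σd² / [n(n²−1)] = 1 − 6×36 / (5×24) = 1 − 216/120 ≈ -0.8000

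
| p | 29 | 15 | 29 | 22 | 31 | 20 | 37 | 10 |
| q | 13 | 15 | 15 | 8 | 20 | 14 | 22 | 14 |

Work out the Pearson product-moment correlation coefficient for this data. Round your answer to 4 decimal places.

0.5481

n = 8, Σp = 193, Σq = 121, Σp² = 5221, Σq² = 1959, Σpq = 3067
nΣpq − ΣpΣq = 24536 − 23353 = 1183
nΣp² − (Σp)² = 41768 − 37249 = 4519; nΣq² − (Σq)² = 15672 − 14641 = 1031
r = 1183 / √(4519 × 1031) = 1183 / 2158.4923 ≈ 0.5481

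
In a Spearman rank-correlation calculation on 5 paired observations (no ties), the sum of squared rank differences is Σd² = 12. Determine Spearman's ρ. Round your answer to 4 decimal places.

0.4000

ρ = 1 − 6Σd² / [n(n²−1)] = 1 − 6×12 / (5×24)
  = 1 − 72/120 = 1 − 0.60000 ≈ 0.4000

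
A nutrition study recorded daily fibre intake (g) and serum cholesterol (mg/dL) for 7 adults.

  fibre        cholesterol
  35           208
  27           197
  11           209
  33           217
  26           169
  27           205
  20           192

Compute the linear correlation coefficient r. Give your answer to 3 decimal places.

0.137

n = 7, Σx = 179, Σy = 1397, Σx² = 4969, Σy² = 280293, Σxy = 35828
nΣxy − ΣxΣy = 250796 − 250063 = 733
nΣx² − (Σx)² = 34783 − 32041 = 2742; nΣy² − (Σy)² = 1962051 − 1951609 = 10442
r = 733 / √(2742 × 10442) = 733 / 5350.8844 ≈ 0.137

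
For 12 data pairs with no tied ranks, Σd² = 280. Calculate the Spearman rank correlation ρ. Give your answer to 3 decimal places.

ρ = 1 − 6Σd² / [n(n²−1)] = 1 − 6×280 / (12×143)
  = 1 − 1680/1716 = 1 − 0.9790 ≈ 0.021

0.021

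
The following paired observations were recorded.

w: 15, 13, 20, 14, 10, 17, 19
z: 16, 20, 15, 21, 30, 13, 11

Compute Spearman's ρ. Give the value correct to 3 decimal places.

Rank w: 4, 2, 7, 3, 1, 5, 6
Rank z: 4, 5, 3, 6, 7, 2, 1
d = rank(w) − rank(z): 0, -3, 4, -3, -6, 3, 5; Σd² = 104
ρ = 1 − 6Σd² / [n(n²−1)] = 1 − 6×104 / (7×48) = 1 − 624/336 ≈ -0.857

-0.857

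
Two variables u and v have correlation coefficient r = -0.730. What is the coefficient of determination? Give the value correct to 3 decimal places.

r² = (-0.730)² = 0.533

0.533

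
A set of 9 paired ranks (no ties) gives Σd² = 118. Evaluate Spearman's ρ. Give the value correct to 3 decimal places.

0.017

ρ = 1 − 6Σd² / [n(n²−1)] = 1 − 6×118 / (9×80)
  = 1 − 708/720 = 1 − 0.9833 ≈ 0.017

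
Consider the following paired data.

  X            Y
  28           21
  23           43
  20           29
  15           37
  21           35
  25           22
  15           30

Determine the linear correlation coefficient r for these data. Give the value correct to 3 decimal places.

n = 7, ΣX = 147, ΣY = 217, ΣX² = 3229, ΣY² = 7109, ΣXY = 4447
nΣXY − ΣXΣY = 31129 − 31899 = -770
nΣX² − (ΣX)² = 22603 − 21609 = 994; nΣY² − (ΣY)² = 49763 − 47089 = 2674
r = -770 / √(994 × 2674) = -770 / 1630.3239 ≈ -0.472

-0.472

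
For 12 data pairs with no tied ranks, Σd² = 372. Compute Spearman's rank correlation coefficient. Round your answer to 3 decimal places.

-0.301

ρ = 1 − 6Σd² / [n(n²−1)] = 1 − 6×372 / (12×143)
  = 1 − 2232/1716 = 1 − 1.3007 ≈ -0.301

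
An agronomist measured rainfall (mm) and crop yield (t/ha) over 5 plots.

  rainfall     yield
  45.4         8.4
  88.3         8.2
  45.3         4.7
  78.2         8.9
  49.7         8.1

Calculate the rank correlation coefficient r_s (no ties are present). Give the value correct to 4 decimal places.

Rank rainfall: 2, 5, 1, 4, 3
Rank yield: 4, 3, 1, 5, 2
d = rank(rainfall) − rank(yield): -2, 2, 0, -1, 1; Σd² = 10
ρ = 1 − 6Σd² / [n(n²−1)] = 1 − 6×10 / (5×24) = 1 − 60/120 ≈ 0.5000

0.5000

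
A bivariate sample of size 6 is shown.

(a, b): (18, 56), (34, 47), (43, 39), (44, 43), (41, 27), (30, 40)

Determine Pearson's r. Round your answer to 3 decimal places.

-0.708

n = 6, Σa = 210, Σb = 252, Σa² = 7846, Σb² = 11044, Σab = 8482
nΣab − ΣaΣb = 50892 − 52920 = -2028
nΣa² − (Σa)² = 47076 − 44100 = 2976; nΣb² − (Σb)² = 66264 − 63504 = 2760
r = -2028 / √(2976 × 2760) = -2028 / 2865.9658 ≈ -0.708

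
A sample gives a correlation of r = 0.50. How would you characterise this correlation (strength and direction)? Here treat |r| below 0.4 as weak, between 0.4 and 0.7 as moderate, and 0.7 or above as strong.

moderate positive

r = 0.50 > 0 so the relationship is positive.
|r| = 0.50, which falls in the moderate range.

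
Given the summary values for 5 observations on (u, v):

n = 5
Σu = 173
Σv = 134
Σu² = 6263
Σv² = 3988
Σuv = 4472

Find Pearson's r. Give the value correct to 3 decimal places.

-0.496

r = (nΣuv − ΣuΣv) / √[(nΣu² − (Σu)²)(nΣv² − (Σv)²)]
Numerator: 5×4472 − 173×134 = -822
Denominator: √[(31315 − 29929)(19940 − 17956)] = √[1386 × 1984] = 1658.2593
r = -822 / 1658.2593 ≈ -0.496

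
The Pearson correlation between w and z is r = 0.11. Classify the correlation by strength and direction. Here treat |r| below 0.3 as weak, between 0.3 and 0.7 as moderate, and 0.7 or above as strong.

weak positive

r = 0.11 > 0 so the relationship is positive.
|r| = 0.11, which falls in the weak range.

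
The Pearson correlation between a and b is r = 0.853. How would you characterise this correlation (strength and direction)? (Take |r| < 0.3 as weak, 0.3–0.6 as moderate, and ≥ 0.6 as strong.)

strong positive

r = 0.853 > 0 so the relationship is positive.
|r| = 0.853, which falls in the strong range.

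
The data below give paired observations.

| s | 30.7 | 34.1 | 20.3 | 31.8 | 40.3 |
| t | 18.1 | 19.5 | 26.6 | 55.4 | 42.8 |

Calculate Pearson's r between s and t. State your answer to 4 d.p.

0.3019

n = 5, Σs = 157.2, Σt = 162.4, Σs² = 5152.72, Σt² = 6316.42, Σst = 5247.16
nΣst − ΣsΣt = 26235.8 − 25529.28 = 706.52
nΣs² − (Σs)² = 25763.6 − 24711.84 = 1051.76; nΣt² − (Σt)² = 31582.1 − 26373.76 = 5208.34
r = 706.52 / √(1051.76 × 5208.34) = 706.52 / 2340.4965 ≈ 0.3019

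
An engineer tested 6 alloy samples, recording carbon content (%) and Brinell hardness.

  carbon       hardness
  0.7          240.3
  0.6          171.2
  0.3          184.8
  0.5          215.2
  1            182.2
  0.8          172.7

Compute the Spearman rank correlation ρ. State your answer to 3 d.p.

Rank carbon: 4, 3, 1, 2, 6, 5
Rank hardness: 6, 1, 4, 5, 3, 2
d = rank(carbon) − rank(hardness): -2, 2, -3, -3, 3, 3; Σd² = 44
ρ = 1 − 6Σd² / [n(n²−1)] = 1 − 6×44 / (6×35) = 1 − 264/210 ≈ -0.257

-0.257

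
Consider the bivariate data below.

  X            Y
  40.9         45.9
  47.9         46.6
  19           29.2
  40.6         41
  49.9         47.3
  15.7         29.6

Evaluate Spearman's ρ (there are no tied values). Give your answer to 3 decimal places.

Rank X: 4, 5, 2, 3, 6, 1
Rank Y: 4, 5, 1, 3, 6, 2
d = rank(X) − rank(Y): 0, 0, 1, 0, 0, -1; Σd² = 2
ρ = 1 − 6Σd² / [n(n²−1)] = 1 − 6×2 / (6×35) = 1 − 12/210 ≈ 0.943

0.943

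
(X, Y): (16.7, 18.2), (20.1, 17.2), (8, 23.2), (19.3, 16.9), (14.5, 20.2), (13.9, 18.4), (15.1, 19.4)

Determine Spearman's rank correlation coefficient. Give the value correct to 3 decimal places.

Rank X: 5, 7, 1, 6, 3, 2, 4
Rank Y: 3, 2, 7, 1, 6, 4, 5
d = rank(X) − rank(Y): 2, 5, -6, 5, -3, -2, -1; Σd² = 104
ρ = 1 − 6Σd² / [n(n²−1)] = 1 − 6×104 / (7×48) = 1 − 624/336 ≈ -0.857

-0.857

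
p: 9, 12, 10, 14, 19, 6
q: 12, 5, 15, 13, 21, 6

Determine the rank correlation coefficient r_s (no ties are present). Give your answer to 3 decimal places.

Rank p: 2, 4, 3, 5, 6, 1
Rank q: 3, 1, 5, 4, 6, 2
d = rank(p) − rank(q): -1, 3, -2, 1, 0, -1; Σd² = 16
ρ = 1 − 6Σd² / [n(n²−1)] = 1 − 6×16 / (6×35) = 1 − 96/210 ≈ 0.543

0.543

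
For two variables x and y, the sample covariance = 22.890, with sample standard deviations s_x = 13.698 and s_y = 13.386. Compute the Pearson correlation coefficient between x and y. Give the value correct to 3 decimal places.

r = Cov(x,y) / (s_x · s_y) = 22.890 / (13.698 × 13.386)
  = 22.890 / 183.3614 ≈ 0.125

0.125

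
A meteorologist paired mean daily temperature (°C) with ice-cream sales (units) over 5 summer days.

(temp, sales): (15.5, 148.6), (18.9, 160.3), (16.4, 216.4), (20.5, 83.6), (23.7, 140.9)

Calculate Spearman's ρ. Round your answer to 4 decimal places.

-0.6000

Rank temp: 1, 3, 2, 4, 5
Rank sales: 3, 4, 5, 1, 2
d = rank(temp) − rank(sales): -2, -1, -3, 3, 3; Σd² = 32
ρ = 1 − 6Σd² / [n(n²−1)] = 1 − 6×32 / (5×24) = 1 − 192/120 ≈ -0.6000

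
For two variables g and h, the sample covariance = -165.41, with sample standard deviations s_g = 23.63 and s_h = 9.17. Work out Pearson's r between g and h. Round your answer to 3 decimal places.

-0.763

r = Cov(g,h) / (s_g · s_h) = -165.41 / (23.63 × 9.17)
  = -165.41 / 216.6871 ≈ -0.763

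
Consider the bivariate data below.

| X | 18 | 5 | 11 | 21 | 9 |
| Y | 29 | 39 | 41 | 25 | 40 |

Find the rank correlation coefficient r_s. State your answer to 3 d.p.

-0.600

Rank X: 4, 1, 3, 5, 2
Rank Y: 2, 3, 5, 1, 4
d = rank(X) − rank(Y): 2, -2, -2, 4, -2; Σd² = 32
ρ = 1 − 6Σd² / [n(n²−1)] = 1 − 6×32 / (5×24) = 1 − 192/120 ≈ -0.600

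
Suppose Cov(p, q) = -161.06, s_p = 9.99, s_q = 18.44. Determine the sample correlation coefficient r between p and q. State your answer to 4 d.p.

-0.8743

r = Cov(p,q) / (s_p · s_q) = -161.06 / (9.99 × 18.44)
  = -161.06 / 184.2156 ≈ -0.8743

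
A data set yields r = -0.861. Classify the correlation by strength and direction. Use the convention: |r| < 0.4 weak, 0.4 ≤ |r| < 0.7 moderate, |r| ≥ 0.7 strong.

r = -0.861 < 0 so the relationship is negative.
|r| = 0.861, which falls in the strong range.

strong negative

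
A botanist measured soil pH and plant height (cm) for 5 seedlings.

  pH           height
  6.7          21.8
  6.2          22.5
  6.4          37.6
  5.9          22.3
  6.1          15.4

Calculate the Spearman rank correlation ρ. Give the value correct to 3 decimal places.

0.200

Rank pH: 5, 3, 4, 1, 2
Rank height: 2, 4, 5, 3, 1
d = rank(pH) − rank(height): 3, -1, -1, -2, 1; Σd² = 16
ρ = 1 − 6Σd² / [n(n²−1)] = 1 − 6×16 / (5×24) = 1 − 96/120 ≈ 0.200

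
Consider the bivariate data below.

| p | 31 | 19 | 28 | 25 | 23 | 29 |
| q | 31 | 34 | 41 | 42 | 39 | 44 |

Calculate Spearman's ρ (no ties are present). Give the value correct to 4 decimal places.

Rank p: 6, 1, 4, 3, 2, 5
Rank q: 1, 2, 4, 5, 3, 6
d = rank(p) − rank(q): 5, -1, 0, -2, -1, -1; Σd² = 32
ρ = 1 − 6Σd² / [n(n²−1)] = 1 − 6×32 / (6×35) = 1 − 192/210 ≈ 0.0857

0.0857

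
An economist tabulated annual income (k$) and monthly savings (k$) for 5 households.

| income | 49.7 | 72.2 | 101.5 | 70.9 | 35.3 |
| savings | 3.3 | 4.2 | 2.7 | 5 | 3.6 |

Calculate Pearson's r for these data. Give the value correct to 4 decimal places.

n = 5, Σx = 329.6, Σy = 18.8, Σx² = 24258.08, Σy² = 73.78, Σxy = 1222.88
nΣxy − ΣxΣy = 6114.4 − 6196.48 = -82.08
nΣx² − (Σx)² = 121290.4 − 108636.16 = 12654.24; nΣy² − (Σy)² = 368.9 − 353.44 = 15.46
r = -82.08 / √(12654.24 × 15.46) = -82.08 / 442.3059 ≈ -0.1856

-0.1856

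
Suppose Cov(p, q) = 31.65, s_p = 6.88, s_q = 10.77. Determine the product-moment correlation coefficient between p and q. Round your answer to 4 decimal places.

r = Cov(p,q) / (s_p · s_q) = 31.65 / (6.88 × 10.77)
  = 31.65 / 74.0976 ≈ 0.4271

0.4271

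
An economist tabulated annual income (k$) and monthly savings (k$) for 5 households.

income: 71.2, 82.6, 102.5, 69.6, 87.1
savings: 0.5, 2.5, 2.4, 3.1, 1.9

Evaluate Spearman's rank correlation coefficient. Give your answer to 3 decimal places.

Rank income: 2, 3, 5, 1, 4
Rank savings: 1, 4, 3, 5, 2
d = rank(income) − rank(savings): 1, -1, 2, -4, 2; Σd² = 26
ρ = 1 − 6Σd² / [n(n²−1)] = 1 − 6×26 / (5×24) = 1 − 156/120 ≈ -0.300

-0.300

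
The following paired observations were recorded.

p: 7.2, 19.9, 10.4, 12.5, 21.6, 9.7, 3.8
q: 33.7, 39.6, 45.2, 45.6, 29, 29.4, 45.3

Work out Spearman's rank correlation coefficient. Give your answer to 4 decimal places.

Rank p: 2, 6, 4, 5, 7, 3, 1
Rank q: 3, 4, 5, 7, 1, 2, 6
d = rank(p) − rank(q): -1, 2, -1, -2, 6, 1, -5; Σd² = 72
ρ = 1 − 6Σd² / [n(n²−1)] = 1 − 6×72 / (7×48) = 1 − 432/336 ≈ -0.2857

-0.2857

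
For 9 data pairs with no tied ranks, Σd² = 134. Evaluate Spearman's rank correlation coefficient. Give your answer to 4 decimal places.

-0.1167

ρ = 1 − 6Σd² / [n(n²−1)] = 1 − 6×134 / (9×80)
  = 1 − 804/720 = 1 − 1.11667 ≈ -0.1167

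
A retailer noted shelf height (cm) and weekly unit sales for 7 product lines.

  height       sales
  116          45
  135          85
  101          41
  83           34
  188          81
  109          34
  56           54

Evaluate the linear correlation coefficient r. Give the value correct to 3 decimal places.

n = 7, Σx = 788, Σy = 374, Σx² = 99132, Σy² = 22720, Σxy = 45616
nΣxy − ΣxΣy = 319312 − 294712 = 24600
nΣx² − (Σx)² = 693924 − 620944 = 72980; nΣy² − (Σy)² = 159040 − 139876 = 19164
r = 24600 / √(72980 × 19164) = 24600 / 37397.7101 ≈ 0.658

0.658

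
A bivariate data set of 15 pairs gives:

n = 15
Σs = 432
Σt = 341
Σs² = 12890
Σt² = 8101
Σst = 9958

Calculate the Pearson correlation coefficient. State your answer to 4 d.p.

r = (nΣst − ΣsΣt) / √[(nΣs² − (Σs)²)(nΣt² − (Σt)²)]
Numerator: 15×9958 − 432×341 = 2058
Denominator: √[(193350 − 186624)(121515 − 116281)] = √[6726 × 5234] = 5933.2861
r = 2058 / 5933.2861 ≈ 0.3469

0.3469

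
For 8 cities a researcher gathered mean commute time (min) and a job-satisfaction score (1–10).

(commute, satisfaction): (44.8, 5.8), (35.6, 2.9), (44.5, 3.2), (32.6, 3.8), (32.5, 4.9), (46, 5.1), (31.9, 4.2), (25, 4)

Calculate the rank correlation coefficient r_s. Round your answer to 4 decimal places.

Rank commute: 7, 5, 6, 4, 3, 8, 2, 1
Rank satisfaction: 8, 1, 2, 3, 6, 7, 5, 4
d = rank(commute) − rank(satisfaction): -1, 4, 4, 1, -3, 1, -3, -3; Σd² = 62
ρ = 1 − 6Σd² / [n(n²−1)] = 1 − 6×62 / (8×63) = 1 − 372/504 ≈ 0.2619

0.2619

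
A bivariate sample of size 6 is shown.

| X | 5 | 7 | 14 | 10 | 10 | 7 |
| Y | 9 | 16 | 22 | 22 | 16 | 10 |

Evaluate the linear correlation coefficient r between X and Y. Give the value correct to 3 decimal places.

n = 6, ΣX = 53, ΣY = 95, ΣX² = 519, ΣY² = 1661, ΣXY = 915
nΣXY − ΣXΣY = 5490 − 5035 = 455
nΣX² − (ΣX)² = 3114 − 2809 = 305; nΣY² − (ΣY)² = 9966 − 9025 = 941
r = 455 / √(305 × 941) = 455 / 535.7285 ≈ 0.849

0.849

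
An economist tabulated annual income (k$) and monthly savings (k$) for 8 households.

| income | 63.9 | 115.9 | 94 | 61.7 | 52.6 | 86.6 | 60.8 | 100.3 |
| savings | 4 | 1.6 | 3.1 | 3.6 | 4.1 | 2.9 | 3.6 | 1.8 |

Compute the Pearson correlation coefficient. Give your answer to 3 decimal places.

-0.939

n = 8, Σx = 635.8, Σy = 24.7, Σx² = 54181.96, Σy² = 82.55, Σxy = 1820.78
nΣxy − ΣxΣy = 14566.24 − 15704.26 = -1138.02
nΣx² − (Σx)² = 433455.68 − 404241.64 = 29214.04; nΣy² − (Σy)² = 660.4 − 610.09 = 50.31
r = -1138.02 / √(29214.04 × 50.31) = -1138.02 / 1212.3359 ≈ -0.939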